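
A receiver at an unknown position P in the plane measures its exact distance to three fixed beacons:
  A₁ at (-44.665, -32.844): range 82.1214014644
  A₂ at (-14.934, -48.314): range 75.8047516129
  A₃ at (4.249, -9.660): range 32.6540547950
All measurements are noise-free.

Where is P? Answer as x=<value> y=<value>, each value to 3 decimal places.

eq1: (x + 44.665)² + (y + 32.844)² = 82.1214014644²
eq2: (x + 14.934)² + (y + 48.314)² = 75.8047516129²
eq3: (x − 4.249)² + (y + 9.660)² = 32.6540547950²
eq3−eq1, eq3−eq2 (x²,y² cancel):
  -97.828·x − 46.368·y = -2715.316324
  -38.366·x − 77.308·y = -2234.175722
det = -97.828·-77.308 − -46.368·-38.366 = 5783.932336
x = (-2715.316324·-77.308 − -46.368·-2234.175722) / 5783.932336 = 18.382202
y = (-97.828·-2234.175722 − -2715.316324·-38.366) / 5783.932336 = 19.777050

x=18.382 y=19.777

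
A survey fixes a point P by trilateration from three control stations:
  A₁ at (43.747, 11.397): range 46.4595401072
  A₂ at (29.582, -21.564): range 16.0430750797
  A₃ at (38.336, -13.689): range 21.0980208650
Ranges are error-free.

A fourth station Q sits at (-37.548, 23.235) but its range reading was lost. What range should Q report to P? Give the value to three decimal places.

eq1: (x − 43.747)² + (y − 11.397)² = 46.4595401072²
eq2: (x − 29.582)² + (y + 21.564)² = 16.0430750797²
eq3: (x − 38.336)² + (y + 13.689)² = 21.0980208650²
eq3−eq2, eq3−eq1 (x²,y² cancel):
  -17.508·x − 15.750·y = -129.190571
  10.822·x + 50.172·y = -1326.708382
det = -17.508·50.172 − -15.750·10.822 = -707.964876
x = (-129.190571·50.172 − -15.750·-1326.708382) / -707.964876 = 38.670571
y = (-17.508·-1326.708382 − -129.190571·10.822) / -707.964876 = -34.784368
|P − Q| = √((38.670571 − -37.548)² + (-34.784368 − 23.235)²) = 95.788923

95.789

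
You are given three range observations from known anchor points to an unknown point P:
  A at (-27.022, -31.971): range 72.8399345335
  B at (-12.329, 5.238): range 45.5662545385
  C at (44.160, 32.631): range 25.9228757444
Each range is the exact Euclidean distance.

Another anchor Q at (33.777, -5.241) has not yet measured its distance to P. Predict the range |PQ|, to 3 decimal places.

eq1: (x + 27.022)² + (y + 31.971)² = 72.8399345335²
eq2: (x + 12.329)² + (y − 5.238)² = 45.5662545385²
eq3: (x − 44.160)² + (y − 32.631)² = 25.9228757444²
eq1−eq3, eq1−eq2 (x²,y² cancel):
  142.364·x + 129.204·y = 5896.215012
  29.386·x + 74.418·y = 1656.480070
det = 142.364·74.418 − 129.204·29.386 = 6797.655408
x = (5896.215012·74.418 − 129.204·1656.480070) / 6797.655408 = 33.064441
y = (142.364·1656.480070 − 5896.215012·29.386) / 6797.655408 = 9.202725
|P − Q| = √((33.064441 − 33.777)² + (9.202725 − -5.241)²) = 14.461291

14.461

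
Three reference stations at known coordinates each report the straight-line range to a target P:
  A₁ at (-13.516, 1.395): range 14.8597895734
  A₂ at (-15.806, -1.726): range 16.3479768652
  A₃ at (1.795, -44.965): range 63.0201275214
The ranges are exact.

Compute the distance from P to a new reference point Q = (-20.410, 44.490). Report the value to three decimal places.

eq1: (x + 13.516)² + (y − 1.395)² = 14.8597895734²
eq2: (x + 15.806)² + (y + 1.726)² = 16.3479768652²
eq3: (x − 1.795)² + (y + 44.965)² = 63.0201275214²
eq1−eq3, eq1−eq2 (x²,y² cancel):
  30.622·x − 92.720·y = -1910.278158
  -4.580·x − 6.242·y = 21.737430
det = 30.622·-6.242 − -92.720·-4.580 = -615.800124
x = (-1910.278158·-6.242 − -92.720·21.737430) / -615.800124 = -22.636323
y = (30.622·21.737430 − -1910.278158·-4.580) / -615.800124 = 13.126711
|P − Q| = √((-22.636323 − -20.410)² + (13.126711 − 44.490)²) = 31.442207

31.442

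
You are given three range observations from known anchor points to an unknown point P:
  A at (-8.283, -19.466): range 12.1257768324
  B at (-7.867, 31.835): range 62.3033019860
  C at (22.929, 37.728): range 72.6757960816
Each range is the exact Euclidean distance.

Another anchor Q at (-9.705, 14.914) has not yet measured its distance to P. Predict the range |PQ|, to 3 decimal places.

eq1: (x + 8.283)² + (y + 19.466)² = 12.1257768324²
eq2: (x + 7.867)² + (y − 31.835)² = 62.3033019860²
eq3: (x − 22.929)² + (y − 37.728)² = 72.6757960816²
eq3−eq1, eq3−eq2 (x²,y² cancel):
  -62.424·x − 114.388·y = 3633.129092
  -61.592·x − 11.786·y = 526.285787
det = -62.424·-11.786 − -114.388·-61.592 = -6309.656432
x = (3633.129092·-11.786 − -114.388·526.285787) / -6309.656432 = -2.754622
y = (-62.424·526.285787 − 3633.129092·-61.592) / -6309.656432 = -30.258196
|P − Q| = √((-2.754622 − -9.705)² + (-30.258196 − 14.914)²) = 45.703775

45.704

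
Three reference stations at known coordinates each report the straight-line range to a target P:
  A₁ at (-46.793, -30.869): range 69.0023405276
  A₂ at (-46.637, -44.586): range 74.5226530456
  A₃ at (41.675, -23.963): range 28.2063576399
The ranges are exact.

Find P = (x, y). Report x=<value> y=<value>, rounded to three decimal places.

eq1: (x + 46.793)² + (y + 30.869)² = 69.0023405276²
eq2: (x + 46.637)² + (y + 44.586)² = 74.5226530456²
eq3: (x − 41.675)² + (y + 23.963)² = 28.2063576399²
eq2−eq3, eq2−eq1 (x²,y² cancel):
  176.624·x + 41.246·y = 2906.137035
  -0.312·x + 27.434·y = -228.138336
det = 176.624·27.434 − 41.246·-0.312 = 4858.371568
x = (2906.137035·27.434 − 41.246·-228.138336) / 4858.371568 = 18.347044
y = (176.624·-228.138336 − 2906.137035·-0.312) / 4858.371568 = -8.107241

x=18.347 y=-8.107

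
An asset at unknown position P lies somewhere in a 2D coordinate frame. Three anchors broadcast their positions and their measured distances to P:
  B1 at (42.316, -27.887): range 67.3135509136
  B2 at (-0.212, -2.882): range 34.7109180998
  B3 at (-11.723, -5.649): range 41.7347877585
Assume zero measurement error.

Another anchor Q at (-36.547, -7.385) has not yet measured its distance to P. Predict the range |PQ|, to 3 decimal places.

59.284

eq1: (x − 42.316)² + (y + 27.887)² = 67.3135509136²
eq2: (x + 0.212)² + (y + 2.882)² = 34.7109180998²
eq3: (x + 11.723)² + (y + 5.649)² = 41.7347877585²
eq2−eq3, eq2−eq1 (x²,y² cancel):
  -23.022·x − 5.534·y = -375.955612
  85.056·x − 50.010·y = -766.288544
det = -23.022·-50.010 − -5.534·85.056 = 1622.030124
x = (-375.955612·-50.010 − -5.534·-766.288544) / 1622.030124 = 8.976960
y = (-23.022·-766.288544 − -375.955612·85.056) / 1622.030124 = 30.590539
|P − Q| = √((8.976960 − -36.547)² + (30.590539 − -7.385)²) = 59.283830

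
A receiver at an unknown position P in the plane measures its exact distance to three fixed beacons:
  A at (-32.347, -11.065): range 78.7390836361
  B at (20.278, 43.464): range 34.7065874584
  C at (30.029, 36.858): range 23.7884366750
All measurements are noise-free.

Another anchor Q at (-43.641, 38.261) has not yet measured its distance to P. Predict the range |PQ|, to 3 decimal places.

88.059

eq1: (x + 32.347)² + (y + 11.065)² = 78.7390836361²
eq2: (x − 20.278)² + (y − 43.464)² = 34.7065874584²
eq3: (x − 30.029)² + (y − 36.858)² = 23.7884366750²
eq3−eq1, eq3−eq2 (x²,y² cancel):
  -124.752·x − 95.846·y = -6725.443943
  -19.502·x + 13.212·y = -598.593919
det = -124.752·13.212 − -95.846·-19.502 = -3517.412116
x = (-6725.443943·13.212 − -95.846·-598.593919) / -3517.412116 = 41.573007
y = (-124.752·-598.593919 − -6725.443943·-19.502) / -3517.412116 = 16.058346
|P − Q| = √((41.573007 − -43.641)² + (16.058346 − 38.261)²) = 88.058985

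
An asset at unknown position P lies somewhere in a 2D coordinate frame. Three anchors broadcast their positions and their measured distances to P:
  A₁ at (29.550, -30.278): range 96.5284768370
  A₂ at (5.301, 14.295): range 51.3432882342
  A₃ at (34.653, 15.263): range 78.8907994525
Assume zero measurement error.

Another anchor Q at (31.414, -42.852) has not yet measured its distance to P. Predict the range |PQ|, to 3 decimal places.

106.679

eq1: (x − 29.550)² + (y + 30.278)² = 96.5284768370²
eq2: (x − 5.301)² + (y − 14.295)² = 51.3432882342²
eq3: (x − 34.653)² + (y − 15.263)² = 78.8907994525²
eq3−eq2, eq3−eq1 (x²,y² cancel):
  -58.704·x − 1.936·y = 2386.283040
  -10.206·x − 91.082·y = -2737.818396
det = -58.704·-91.082 − -1.936·-10.206 = 5327.118912
x = (2386.283040·-91.082 − -1.936·-2737.818396) / 5327.118912 = -41.795171
y = (-58.704·-2737.818396 − 2386.283040·-10.206) / 5327.118912 = 34.742100
|P − Q| = √((-41.795171 − 31.414)² + (34.742100 − -42.852)²) = 106.679085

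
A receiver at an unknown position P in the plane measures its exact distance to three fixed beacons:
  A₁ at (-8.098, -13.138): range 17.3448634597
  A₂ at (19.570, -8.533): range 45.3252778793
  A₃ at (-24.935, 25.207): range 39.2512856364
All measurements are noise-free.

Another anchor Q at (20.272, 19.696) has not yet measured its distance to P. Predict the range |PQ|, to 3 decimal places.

56.797

eq1: (x + 8.098)² + (y + 13.138)² = 17.3448634597²
eq2: (x − 19.570)² + (y + 8.533)² = 45.3252778793²
eq3: (x + 24.935)² + (y − 25.207)² = 39.2512856364²
eq3−eq1, eq3−eq2 (x²,y² cancel):
  33.674·x − 76.690·y = 220.856710
  89.010·x − 67.480·y = -1315.067476
det = 33.674·-67.480 − -76.690·89.010 = 4553.855380
x = (220.856710·-67.480 − -76.690·-1315.067476) / 4553.855380 = -25.419326
y = (33.674·-1315.067476 − 220.856710·89.010) / 4553.855380 = -14.041297
|P − Q| = √((-25.419326 − 20.272)² + (-14.041297 − 19.696)²) = 56.797029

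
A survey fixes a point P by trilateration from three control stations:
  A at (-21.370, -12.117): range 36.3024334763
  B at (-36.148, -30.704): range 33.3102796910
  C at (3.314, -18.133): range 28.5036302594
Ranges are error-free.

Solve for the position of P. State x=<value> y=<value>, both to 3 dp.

x=-6.082 y=-45.043

eq1: (x + 21.370)² + (y + 12.117)² = 36.3024334763²
eq2: (x + 36.148)² + (y + 30.704)² = 33.3102796910²
eq3: (x − 3.314)² + (y + 18.133)² = 28.5036302594²
eq3−eq2, eq3−eq1 (x²,y² cancel):
  -78.924·x − 25.142·y = 1612.507440
  -49.368·x + 12.032·y = -241.699434
det = -78.924·12.032 − -25.142·-49.368 = -2190.823824
x = (1612.507440·12.032 − -25.142·-241.699434) / -2190.823824 = -6.082133
y = (-78.924·-241.699434 − 1612.507440·-49.368) / -2190.823824 = -45.043400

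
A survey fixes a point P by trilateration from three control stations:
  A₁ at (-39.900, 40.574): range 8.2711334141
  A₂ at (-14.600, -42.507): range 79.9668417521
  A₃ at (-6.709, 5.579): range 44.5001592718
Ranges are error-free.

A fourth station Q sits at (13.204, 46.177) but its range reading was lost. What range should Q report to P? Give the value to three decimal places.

56.920

eq1: (x + 39.900)² + (y − 40.574)² = 8.2711334141²
eq2: (x + 14.600)² + (y + 42.507)² = 79.9668417521²
eq3: (x + 6.709)² + (y − 5.579)² = 44.5001592718²
eq3−eq2, eq3−eq1 (x²,y² cancel):
  -15.782·x − 96.172·y = -2470.562478
  -66.382·x + 69.990·y = 5073.976081
det = -15.782·69.990 − -96.172·-66.382 = -7488.671884
x = (-2470.562478·69.990 − -96.172·5073.976081) / -7488.671884 = -42.071513
y = (-15.782·5073.976081 − -2470.562478·-66.382) / -7488.671884 = 32.593012
|P − Q| = √((-42.071513 − 13.204)² + (32.593012 − 46.177)²) = 56.920182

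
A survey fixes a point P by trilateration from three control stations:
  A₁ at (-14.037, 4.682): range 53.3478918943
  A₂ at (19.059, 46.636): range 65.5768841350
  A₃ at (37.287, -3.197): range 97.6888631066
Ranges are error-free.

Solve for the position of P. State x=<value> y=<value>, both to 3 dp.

eq1: (x + 14.037)² + (y − 4.682)² = 53.3478918943²
eq2: (x − 19.059)² + (y − 46.636)² = 65.5768841350²
eq3: (x − 37.287)² + (y + 3.197)² = 97.6888631066²
eq1−eq3, eq1−eq2 (x²,y² cancel):
  102.648·x − 15.758·y = -5515.533720
  66.192·x + 83.908·y = 864.873321
det = 102.648·83.908 − -15.758·66.192 = 9656.041920
x = (-5515.533720·83.908 − -15.758·864.873321) / 9656.041920 = -46.516858
y = (102.648·864.873321 − -5515.533720·66.192) / 9656.041920 = 47.002874

x=-46.517 y=47.003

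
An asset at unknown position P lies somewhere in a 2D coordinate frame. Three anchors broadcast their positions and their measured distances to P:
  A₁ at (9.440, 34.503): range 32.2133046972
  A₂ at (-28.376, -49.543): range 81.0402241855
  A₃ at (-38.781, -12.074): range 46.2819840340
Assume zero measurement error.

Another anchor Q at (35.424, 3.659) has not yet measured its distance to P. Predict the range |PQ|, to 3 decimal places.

64.280

eq1: (x − 9.440)² + (y − 34.503)² = 32.2133046972²
eq2: (x + 28.376)² + (y + 49.543)² = 81.0402241855²
eq3: (x + 38.781)² + (y + 12.074)² = 46.2819840340²
eq2−eq1, eq2−eq3 (x²,y² cancel):
  75.632·x + 168.092·y = 3549.685321
  -20.810·x + 74.938·y = 2815.537102
det = 75.632·74.938 − 168.092·-20.810 = 9165.705336
x = (3549.685321·74.938 − 168.092·2815.537102) / 9165.705336 = -22.612874
y = (75.632·2815.537102 − 3549.685321·-20.810) / 9165.705336 = 31.292044
|P − Q| = √((-22.612874 − 35.424)² + (31.292044 − 3.659)²) = 64.279576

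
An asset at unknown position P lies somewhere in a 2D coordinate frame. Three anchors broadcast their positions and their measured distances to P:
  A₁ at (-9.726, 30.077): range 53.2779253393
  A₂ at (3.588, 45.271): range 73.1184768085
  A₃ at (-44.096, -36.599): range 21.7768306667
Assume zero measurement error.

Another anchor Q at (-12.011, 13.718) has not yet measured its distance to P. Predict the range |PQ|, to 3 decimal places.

eq1: (x + 9.726)² + (y − 30.077)² = 53.2779253393²
eq2: (x − 3.588)² + (y − 45.271)² = 73.1184768085²
eq3: (x + 44.096)² + (y + 36.599)² = 21.7768306667²
eq1−eq3, eq1−eq2 (x²,y² cancel):
  -68.740·x − 133.352·y = 4649.029987
  26.628·x + 30.388·y = -1444.658142
det = -68.740·30.388 − -133.352·26.628 = 1462.025936
x = (4649.029987·30.388 − -133.352·-1444.658142) / 1462.025936 = -35.138453
y = (-68.740·-1444.658142 − 4649.029987·26.628) / 1462.025936 = -16.749751
|P − Q| = √((-35.138453 − -12.011)² + (-16.749751 − 13.718)²) = 38.251312

38.251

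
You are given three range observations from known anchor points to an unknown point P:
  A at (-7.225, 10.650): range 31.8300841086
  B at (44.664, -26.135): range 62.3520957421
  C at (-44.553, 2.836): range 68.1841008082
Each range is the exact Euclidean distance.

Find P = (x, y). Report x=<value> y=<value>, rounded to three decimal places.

x=17.906 y=30.184

eq1: (x + 7.225)² + (y − 10.650)² = 31.8300841086²
eq2: (x − 44.664)² + (y + 26.135)² = 62.3520957421²
eq3: (x + 44.553)² + (y − 2.836)² = 68.1841008082²
eq2−eq1, eq2−eq3 (x²,y² cancel):
  -103.778·x + 73.570·y = 362.341593
  -178.434·x + 57.942·y = -1446.186176
det = -103.778·57.942 − 73.570·-178.434 = 7114.284504
x = (362.341593·57.942 − 73.570·-1446.186176) / 7114.284504 = 17.906328
y = (-103.778·-1446.186176 − 362.341593·-178.434) / 7114.284504 = 30.183832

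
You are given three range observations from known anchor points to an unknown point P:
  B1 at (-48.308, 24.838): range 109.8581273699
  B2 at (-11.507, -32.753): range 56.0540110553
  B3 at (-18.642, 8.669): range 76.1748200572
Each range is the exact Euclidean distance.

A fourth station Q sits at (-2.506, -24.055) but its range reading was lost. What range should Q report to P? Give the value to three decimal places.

48.058

eq1: (x + 48.308)² + (y − 24.838)² = 109.8581273699²
eq2: (x + 11.507)² + (y + 32.753)² = 56.0540110553²
eq3: (x + 18.642)² + (y − 8.669)² = 76.1748200572²
eq2−eq3, eq2−eq1 (x²,y² cancel):
  -14.270·x + 82.844·y = -3443.045388
  -73.602·x + 115.182·y = -7181.336944
det = -14.270·115.182 − 82.844·-73.602 = 4453.836948
x = (-3443.045388·115.182 − 82.844·-7181.336944) / 4453.836948 = 44.535493
y = (-14.270·-7181.336944 − -3443.045388·-73.602) / 4453.836948 = -33.889285
|P − Q| = √((44.535493 − -2.506)² + (-33.889285 − -24.055)²) = 48.058456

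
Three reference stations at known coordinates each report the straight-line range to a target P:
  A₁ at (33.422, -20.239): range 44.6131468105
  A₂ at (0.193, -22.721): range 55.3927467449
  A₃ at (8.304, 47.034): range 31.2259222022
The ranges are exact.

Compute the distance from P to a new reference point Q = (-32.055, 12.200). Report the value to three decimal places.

62.830

eq1: (x − 33.422)² + (y + 20.239)² = 44.6131468105²
eq2: (x − 0.193)² + (y + 22.721)² = 55.3927467449²
eq3: (x − 8.304)² + (y − 47.034)² = 31.2259222022²
eq3−eq1, eq3−eq2 (x²,y² cancel):
  50.236·x − 134.546·y = -1769.781018
  -16.222·x − 139.510·y = -3858.170657
det = 50.236·-139.510 − -134.546·-16.222 = -9191.029572
x = (-1769.781018·-139.510 − -134.546·-3858.170657) / -9191.029572 = 29.615755
y = (50.236·-3858.170657 − -1769.781018·-16.222) / -9191.029572 = 24.211482
|P − Q| = √((29.615755 − -32.055)² + (24.211482 − 12.200)²) = 62.829593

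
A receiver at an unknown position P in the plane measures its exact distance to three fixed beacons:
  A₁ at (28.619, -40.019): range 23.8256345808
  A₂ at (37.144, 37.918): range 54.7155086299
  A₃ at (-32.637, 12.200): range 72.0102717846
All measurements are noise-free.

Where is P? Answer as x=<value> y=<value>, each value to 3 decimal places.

x=33.335 y=-16.665

eq1: (x − 28.619)² + (y + 40.019)² = 23.8256345808²
eq2: (x − 37.144)² + (y − 37.918)² = 54.7155086299²
eq3: (x + 32.637)² + (y − 12.200)² = 72.0102717846²
eq1−eq3, eq1−eq2 (x²,y² cancel):
  -122.512·x + 104.438·y = -5824.372132
  17.050·x + 155.874·y = -2029.242083
det = -122.512·155.874 − 104.438·17.050 = -20877.103388
x = (-5824.372132·155.874 − 104.438·-2029.242083) / -20877.103388 = 33.334998
y = (-122.512·-2029.242083 − -5824.372132·17.050) / -20877.103388 = -16.664766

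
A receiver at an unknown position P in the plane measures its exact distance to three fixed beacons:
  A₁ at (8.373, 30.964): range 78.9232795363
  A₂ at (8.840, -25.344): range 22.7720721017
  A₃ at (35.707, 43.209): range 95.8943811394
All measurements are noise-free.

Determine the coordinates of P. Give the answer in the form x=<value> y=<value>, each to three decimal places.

eq1: (x − 8.373)² + (y − 30.964)² = 78.9232795363²
eq2: (x − 8.840)² + (y + 25.344)² = 22.7720721017²
eq3: (x − 35.707)² + (y − 43.209)² = 95.8943811394²
eq2−eq3, eq2−eq1 (x²,y² cancel):
  53.734·x + 137.106·y = -6255.621472
  -0.934·x + 112.616·y = -5401.904296
det = 53.734·112.616 − 137.106·-0.934 = 6179.365148
x = (-6255.621472·112.616 − 137.106·-5401.904296) / 6179.365148 = 5.850184
y = (53.734·-5401.904296 − -6255.621472·-0.934) / 6179.365148 = -47.918948

x=5.850 y=-47.919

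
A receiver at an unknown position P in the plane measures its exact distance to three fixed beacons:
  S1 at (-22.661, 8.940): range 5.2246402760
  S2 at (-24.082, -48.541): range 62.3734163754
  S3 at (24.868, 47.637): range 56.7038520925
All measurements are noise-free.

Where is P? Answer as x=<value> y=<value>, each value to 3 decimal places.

x=-20.585 y=13.734

eq1: (x + 22.661)² + (y − 8.940)² = 5.2246402760²
eq2: (x + 24.082)² + (y + 48.541)² = 62.3734163754²
eq3: (x − 24.868)² + (y − 47.637)² = 56.7038520925²
eq3−eq2, eq3−eq1 (x²,y² cancel):
  -97.900·x − 192.356·y = -626.646016
  -95.058·x − 77.394·y = 893.773304
det = -97.900·-77.394 − -192.356·-95.058 = -10708.104048
x = (-626.646016·-77.394 − -192.356·893.773304) / -10708.104048 = -20.584531
y = (-97.900·893.773304 − -626.646016·-95.058) / -10708.104048 = 13.734282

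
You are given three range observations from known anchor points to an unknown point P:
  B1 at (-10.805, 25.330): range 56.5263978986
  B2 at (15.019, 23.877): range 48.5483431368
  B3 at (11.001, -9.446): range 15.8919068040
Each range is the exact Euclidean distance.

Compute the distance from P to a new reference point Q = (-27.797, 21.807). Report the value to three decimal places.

63.563

eq1: (x + 10.805)² + (y − 25.330)² = 56.5263978986²
eq2: (x − 15.019)² + (y − 23.877)² = 48.5483431368²
eq3: (x − 11.001)² + (y + 9.446)² = 15.8919068040²
eq1−eq3, eq1−eq2 (x²,y² cancel):
  43.612·x − 69.552·y = 2394.572950
  51.648·x − 2.906·y = 875.616603
det = 43.612·-2.906 − -69.552·51.648 = 3465.485224
x = (2394.572950·-2.906 − -69.552·875.616603) / 3465.485224 = 15.565571
y = (43.612·875.616603 − 2394.572950·51.648) / 3465.485224 = -24.668266
|P − Q| = √((15.565571 − -27.797)² + (-24.668266 − 21.807)²) = 63.563063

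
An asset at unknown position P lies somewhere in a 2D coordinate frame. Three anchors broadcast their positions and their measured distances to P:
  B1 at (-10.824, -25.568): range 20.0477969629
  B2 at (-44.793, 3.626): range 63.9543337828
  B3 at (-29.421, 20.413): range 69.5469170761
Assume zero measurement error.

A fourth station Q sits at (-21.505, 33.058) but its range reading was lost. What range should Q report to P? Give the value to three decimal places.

eq1: (x + 10.824)² + (y + 25.568)² = 20.0477969629²
eq2: (x + 44.793)² + (y − 3.626)² = 63.9543337828²
eq3: (x + 29.421)² + (y − 20.413)² = 69.5469170761²
eq3−eq1, eq3−eq2 (x²,y² cancel):
  37.194·x − 91.962·y = 3923.455302
  -30.744·x − 33.574·y = 1483.891780
det = 37.194·-33.574 − -91.962·-30.744 = -4076.031084
x = (3923.455302·-33.574 − -91.962·1483.891780) / -4076.031084 = -1.161809
y = (37.194·1483.891780 − 3923.455302·-30.744) / -4076.031084 = -43.133768
|P − Q| = √((-1.161809 − -21.505)² + (-43.133768 − 33.058)²) = 78.860833

78.861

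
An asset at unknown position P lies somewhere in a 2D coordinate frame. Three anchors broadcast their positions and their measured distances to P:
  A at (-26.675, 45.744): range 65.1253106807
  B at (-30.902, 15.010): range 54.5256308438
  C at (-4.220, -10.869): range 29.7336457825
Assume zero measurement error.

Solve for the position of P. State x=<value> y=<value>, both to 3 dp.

x=22.222 y=2.728

eq1: (x + 26.675)² + (y − 45.744)² = 65.1253106807²
eq2: (x + 30.902)² + (y − 15.010)² = 54.5256308438²
eq3: (x + 4.220)² + (y + 10.869)² = 29.7336457825²
eq3−eq2, eq3−eq1 (x²,y² cancel):
  -53.364·x + 51.758·y = -1044.664584
  -44.910·x + 113.226·y = -689.090800
det = -53.364·113.226 − 51.758·-44.910 = -3717.740484
x = (-1044.664584·113.226 − 51.758·-689.090800) / -3717.740484 = 22.222431
y = (-53.364·-689.090800 − -1044.664584·-44.910) / -3717.740484 = 2.728336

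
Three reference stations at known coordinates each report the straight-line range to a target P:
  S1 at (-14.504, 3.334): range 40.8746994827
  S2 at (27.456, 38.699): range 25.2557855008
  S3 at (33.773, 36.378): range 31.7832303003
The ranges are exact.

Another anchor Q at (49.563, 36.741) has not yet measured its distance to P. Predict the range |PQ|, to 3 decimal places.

eq1: (x + 14.504)² + (y − 3.334)² = 40.8746994827²
eq2: (x − 27.456)² + (y − 38.699)² = 25.2557855008²
eq3: (x − 33.773)² + (y − 36.378)² = 31.7832303003²
eq3−eq2, eq3−eq1 (x²,y² cancel):
  -12.634·x + 4.642·y = 159.789151
  -96.554·x − 66.088·y = -2903.060170
det = -12.634·-66.088 − 4.642·-96.554 = 1283.159460
x = (159.789151·-66.088 − 4.642·-2903.060170) / 1283.159460 = 2.272406
y = (-12.634·-2903.060170 − 159.789151·-96.554) / 1283.159460 = 40.607224
|P − Q| = √((2.272406 − 49.563)² + (40.607224 − 36.741)²) = 47.448371

47.448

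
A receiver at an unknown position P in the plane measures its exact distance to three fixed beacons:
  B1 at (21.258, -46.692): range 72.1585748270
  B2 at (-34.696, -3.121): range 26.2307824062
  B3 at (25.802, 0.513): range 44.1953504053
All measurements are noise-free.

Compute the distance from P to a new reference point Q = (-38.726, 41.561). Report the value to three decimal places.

34.899

eq1: (x − 21.258)² + (y + 46.692)² = 72.1585748270²
eq2: (x + 34.696)² + (y + 3.121)² = 26.2307824062²
eq3: (x − 25.802)² + (y − 0.513)² = 44.1953504053²
eq2−eq3, eq2−eq1 (x²,y² cancel):
  120.996·x + 7.268·y = -1812.721736
  111.908·x − 87.142·y = -3100.313604
det = 120.996·-87.142 − 7.268·111.908 = -11357.180776
x = (-1812.721736·-87.142 − 7.268·-3100.313604) / -11357.180776 = -15.892789
y = (120.996·-3100.313604 − -1812.721736·111.908) / -11357.180776 = 15.168155
|P − Q| = √((-15.892789 − -38.726)² + (15.168155 − 41.561)²) = 34.898965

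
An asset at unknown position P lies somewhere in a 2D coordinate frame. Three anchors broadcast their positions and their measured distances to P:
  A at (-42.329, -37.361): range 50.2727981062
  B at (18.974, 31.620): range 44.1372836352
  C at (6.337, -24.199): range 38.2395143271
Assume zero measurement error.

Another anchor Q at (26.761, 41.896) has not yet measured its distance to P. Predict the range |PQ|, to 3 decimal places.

56.567

eq1: (x + 42.329)² + (y + 37.361)² = 50.2727981062²
eq2: (x − 18.974)² + (y − 31.620)² = 44.1372836352²
eq3: (x − 6.337)² + (y + 24.199)² = 38.2395143271²
eq3−eq1, eq3−eq2 (x²,y² cancel):
  -97.332·x − 26.324·y = 1496.745619
  25.274·x + 111.638·y = 248.248555
det = -97.332·111.638 − -26.324·25.274 = -10200.637040
x = (1496.745619·111.638 − -26.324·248.248555) / -10200.637040 = -17.021347
y = (-97.332·248.248555 − 1496.745619·25.274) / -10200.637040 = 6.077197
|P − Q| = √((-17.021347 − 26.761)² + (6.077197 − 41.896)²) = 56.567487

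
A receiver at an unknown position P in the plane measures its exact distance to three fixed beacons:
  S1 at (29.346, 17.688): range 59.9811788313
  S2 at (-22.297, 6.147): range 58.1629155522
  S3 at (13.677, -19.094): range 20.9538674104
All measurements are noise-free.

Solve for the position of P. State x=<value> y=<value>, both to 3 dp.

eq1: (x − 29.346)² + (y − 17.688)² = 59.9811788313²
eq2: (x + 22.297)² + (y − 6.147)² = 58.1629155522²
eq3: (x − 13.677)² + (y + 19.094)² = 20.9538674104²
eq1−eq3, eq1−eq2 (x²,y² cancel):
  -31.338·x − 73.564·y = 2536.265360
  -103.286·x − 23.082·y = -424.294174
det = -31.338·-23.082 − -73.564·-103.286 = -6874.787588
x = (2536.265360·-23.082 − -73.564·-424.294174) / -6874.787588 = 13.055655
y = (-31.338·-424.294174 − 2536.265360·-103.286) / -6874.787588 = -40.038653

x=13.056 y=-40.039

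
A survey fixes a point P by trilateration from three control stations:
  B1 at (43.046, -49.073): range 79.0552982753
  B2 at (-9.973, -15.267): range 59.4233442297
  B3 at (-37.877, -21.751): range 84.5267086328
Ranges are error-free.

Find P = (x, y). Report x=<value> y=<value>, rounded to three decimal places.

x=29.817 y=28.868

eq1: (x − 43.046)² + (y + 49.073)² = 79.0552982753²
eq2: (x + 9.973)² + (y + 15.267)² = 59.4233442297²
eq3: (x + 37.877)² + (y + 21.751)² = 84.5267086328²
eq2−eq1, eq2−eq3 (x²,y² cancel):
  106.038·x − 67.612·y = 1209.969081
  -55.808·x − 12.968·y = -2038.399521
det = 106.038·-12.968 − -67.612·-55.808 = -5148.391280
x = (1209.969081·-12.968 − -67.612·-2038.399521) / -5148.391280 = 29.817304
y = (106.038·-2038.399521 − 1209.969081·-55.808) / -5148.391280 = 28.867630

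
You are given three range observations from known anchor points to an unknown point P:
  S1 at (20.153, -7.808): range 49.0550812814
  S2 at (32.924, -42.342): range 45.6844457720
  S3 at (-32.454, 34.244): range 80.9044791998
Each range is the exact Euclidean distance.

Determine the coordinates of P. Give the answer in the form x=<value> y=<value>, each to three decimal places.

x=-12.722 y=-44.217

eq1: (x − 20.153)² + (y + 7.808)² = 49.0550812814²
eq2: (x − 32.924)² + (y + 42.342)² = 45.6844457720²
eq3: (x + 32.454)² + (y − 34.244)² = 80.9044791998²
eq3−eq2, eq3−eq1 (x²,y² cancel):
  130.756·x − 153.172·y = 5109.387257
  105.214·x − 84.104·y = 2380.328376
det = 130.756·-84.104 − -153.172·105.214 = 5118.736184
x = (5109.387257·-84.104 − -153.172·2380.328376) / 5118.736184 = -12.721939
y = (130.756·2380.328376 − 5109.387257·105.214) / 5118.736184 = -44.217331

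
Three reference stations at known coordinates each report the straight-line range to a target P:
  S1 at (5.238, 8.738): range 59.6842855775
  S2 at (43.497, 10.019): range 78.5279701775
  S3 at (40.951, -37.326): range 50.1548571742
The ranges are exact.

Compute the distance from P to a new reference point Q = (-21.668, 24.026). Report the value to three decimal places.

eq1: (x − 5.238)² + (y − 8.738)² = 59.6842855775²
eq2: (x − 43.497)² + (y − 10.019)² = 78.5279701775²
eq3: (x − 40.951)² + (y + 37.326)² = 50.1548571742²
eq2−eq3, eq2−eq1 (x²,y² cancel):
  -5.092·x − 94.690·y = 4728.977709
  -76.518·x − 2.562·y = 715.848073
det = -5.092·-2.562 − -94.690·-76.518 = -7232.443716
x = (4728.977709·-2.562 − -94.690·715.848073) / -7232.443716 = -7.696985
y = (-5.092·715.848073 − 4728.977709·-76.518) / -7232.443716 = -49.527771
|P − Q| = √((-7.696985 − -21.668)² + (-49.527771 − 24.026)²) = 74.868862

74.869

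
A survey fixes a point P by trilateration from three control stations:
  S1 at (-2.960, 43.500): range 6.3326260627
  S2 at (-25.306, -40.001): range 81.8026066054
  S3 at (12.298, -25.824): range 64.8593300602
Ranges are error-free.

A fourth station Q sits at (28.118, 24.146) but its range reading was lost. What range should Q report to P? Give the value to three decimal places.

eq1: (x + 2.960)² + (y − 43.500)² = 6.3326260627²
eq2: (x + 25.306)² + (y + 40.001)² = 81.8026066054²
eq3: (x − 12.298)² + (y + 25.824)² = 64.8593300602²
eq1−eq2, eq1−eq3 (x²,y² cancel):
  -44.692·x − 167.002·y = -6312.102258
  30.516·x − 138.648·y = -5249.522363
det = -44.692·-138.648 − -167.002·30.516 = 11292.689448
x = (-6312.102258·-138.648 − -167.002·-5249.522363) / 11292.689448 = -0.134634
y = (-44.692·-5249.522363 − -6312.102258·30.516) / 11292.689448 = 37.832597
|P − Q| = √((-0.134634 − 28.118)² + (37.832597 − 24.146)²) = 31.393220

31.393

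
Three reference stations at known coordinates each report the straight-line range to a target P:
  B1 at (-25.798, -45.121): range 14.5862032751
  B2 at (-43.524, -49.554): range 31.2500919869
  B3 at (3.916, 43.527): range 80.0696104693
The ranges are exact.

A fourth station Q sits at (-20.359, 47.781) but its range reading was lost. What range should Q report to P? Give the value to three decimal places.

81.776

eq1: (x + 25.798)² + (y + 45.121)² = 14.5862032751²
eq2: (x + 43.524)² + (y + 49.554)² = 31.2500919869²
eq3: (x − 3.916)² + (y − 43.527)² = 80.0696104693²
eq3−eq1, eq3−eq2 (x²,y² cancel):
  -59.428·x − 177.296·y = 6989.891855
  -94.880·x − 186.162·y = 7874.576979
det = -59.428·-186.162 − -177.296·-94.880 = -5758.609144
x = (6989.891855·-186.162 − -177.296·7874.576979) / -5758.609144 = -16.475984
y = (-59.428·7874.576979 − 6989.891855·-94.880) / -5758.609144 = -33.902384
|P − Q| = √((-16.475984 − -20.359)² + (-33.902384 − 47.781)²) = 81.775626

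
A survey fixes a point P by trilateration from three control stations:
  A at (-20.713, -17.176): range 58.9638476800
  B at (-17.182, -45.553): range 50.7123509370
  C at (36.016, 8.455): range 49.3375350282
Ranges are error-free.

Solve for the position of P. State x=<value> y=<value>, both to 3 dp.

x=33.308 y=-40.808

eq1: (x + 20.713)² + (y + 17.176)² = 58.9638476800²
eq2: (x + 17.182)² + (y + 45.553)² = 50.7123509370²
eq3: (x − 36.016)² + (y − 8.455)² = 49.3375350282²
eq3−eq1, eq3−eq2 (x²,y² cancel):
  -113.458·x − 51.262·y = -1687.138907
  -106.396·x − 108.016·y = 864.107477
det = -113.458·-108.016 − -51.262·-106.396 = 6801.207576
x = (-1687.138907·-108.016 − -51.262·864.107477) / 6801.207576 = 33.307890
y = (-113.458·864.107477 − -1687.138907·-106.396) / 6801.207576 = -40.808156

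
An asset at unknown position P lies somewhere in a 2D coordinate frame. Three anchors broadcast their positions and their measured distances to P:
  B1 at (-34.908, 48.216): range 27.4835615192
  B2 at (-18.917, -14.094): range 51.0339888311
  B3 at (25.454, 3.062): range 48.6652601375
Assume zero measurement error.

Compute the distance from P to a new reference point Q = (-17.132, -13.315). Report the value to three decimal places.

49.988

eq1: (x + 34.908)² + (y − 48.216)² = 27.4835615192²
eq2: (x + 18.917)² + (y + 14.094)² = 51.0339888311²
eq3: (x − 25.454)² + (y − 3.062)² = 48.6652601375²
eq2−eq1, eq2−eq3 (x²,y² cancel):
  -31.982·x + 124.620·y = 4835.979257
  88.742·x + 34.312·y = 336.948707
det = -31.982·34.312 − 124.620·88.742 = -12156.394424
x = (4835.979257·34.312 − 124.620·336.948707) / -12156.394424 = -10.195587
y = (-31.982·336.948707 − 4835.979257·88.742) / -12156.394424 = 36.189247
|P − Q| = √((-10.195587 − -17.132)² + (36.189247 − -13.315)²) = 49.987842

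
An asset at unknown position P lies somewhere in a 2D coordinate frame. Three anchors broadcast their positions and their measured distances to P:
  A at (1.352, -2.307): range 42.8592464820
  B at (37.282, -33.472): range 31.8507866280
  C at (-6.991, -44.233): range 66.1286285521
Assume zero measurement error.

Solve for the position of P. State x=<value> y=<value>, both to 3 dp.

x=44.211 y=-2.384

eq1: (x − 1.352)² + (y + 2.307)² = 42.8592464820²
eq2: (x − 37.282)² + (y + 33.472)² = 31.8507866280²
eq3: (x + 6.991)² + (y + 44.233)² = 66.1286285521²
eq3−eq2, eq3−eq1 (x²,y² cancel):
  88.546·x + 21.522·y = 3863.412843
  16.686·x + 83.852·y = 537.798288
det = 88.546·83.852 − 21.522·16.686 = 7065.643100
x = (3863.412843·83.852 − 21.522·537.798288) / 7065.643100 = 44.211177
y = (88.546·537.798288 − 3863.412843·16.686) / 7065.643100 = -2.384074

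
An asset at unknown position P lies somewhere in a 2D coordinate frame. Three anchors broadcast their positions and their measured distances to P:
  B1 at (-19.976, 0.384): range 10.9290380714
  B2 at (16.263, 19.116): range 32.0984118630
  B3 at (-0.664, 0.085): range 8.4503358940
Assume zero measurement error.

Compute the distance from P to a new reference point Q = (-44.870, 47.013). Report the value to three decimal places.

eq1: (x + 19.976)² + (y − 0.384)² = 10.9290380714²
eq2: (x − 16.263)² + (y − 19.116)² = 32.0984118630²
eq3: (x + 0.664)² + (y − 0.085)² = 8.4503358940²
eq1−eq2, eq1−eq3 (x²,y² cancel):
  72.478·x + 37.464·y = -680.145578
  38.624·x − 0.598·y = -350.704215
det = 72.478·-0.598 − 37.464·38.624 = -1490.351380
x = (-680.145578·-0.598 − 37.464·-350.704215) / -1490.351380 = -9.088803
y = (72.478·-350.704215 − -680.145578·38.624) / -1490.351380 = -0.571411
|P − Q| = √((-9.088803 − -44.870)² + (-0.571411 − 47.013)²) = 59.536293

59.536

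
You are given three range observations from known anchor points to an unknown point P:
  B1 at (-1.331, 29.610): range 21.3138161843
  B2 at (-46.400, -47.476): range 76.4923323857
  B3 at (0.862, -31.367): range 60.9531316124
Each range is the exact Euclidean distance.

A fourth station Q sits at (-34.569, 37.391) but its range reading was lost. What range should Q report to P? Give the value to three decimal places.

eq1: (x + 1.331)² + (y − 29.610)² = 21.3138161843²
eq2: (x + 46.400)² + (y + 47.476)² = 76.4923323857²
eq3: (x − 0.862)² + (y + 31.367)² = 60.9531316124²
eq1−eq2, eq1−eq3 (x²,y² cancel):
  -90.138·x − 154.172·y = -1868.391238
  4.386·x − 121.954·y = -3154.897421
det = -90.138·-121.954 − -154.172·4.386 = 11668.888044
x = (-1868.391238·-121.954 − -154.172·-3154.897421) / 11668.888044 = -22.156272
y = (-90.138·-3154.897421 − -1868.391238·4.386) / 11668.888044 = 25.072732
|P − Q| = √((-22.156272 − -34.569)² + (25.072732 − 37.391)²) = 17.487582

17.488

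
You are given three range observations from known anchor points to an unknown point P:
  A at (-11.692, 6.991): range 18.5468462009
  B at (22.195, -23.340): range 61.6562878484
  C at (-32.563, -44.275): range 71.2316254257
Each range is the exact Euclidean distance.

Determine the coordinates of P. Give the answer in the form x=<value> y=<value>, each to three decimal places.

eq1: (x + 11.692)² + (y − 6.991)² = 18.5468462009²
eq2: (x − 22.195)² + (y + 23.340)² = 61.6562878484²
eq3: (x + 32.563)² + (y + 44.275)² = 71.2316254257²
eq3−eq2, eq3−eq1 (x²,y² cancel):
  109.516·x + 41.870·y = -710.804339
  41.742·x + 102.532·y = 1894.911308
det = 109.516·102.532 − 41.870·41.742 = 9481.156972
x = (-710.804339·102.532 − 41.870·1894.911308) / 9481.156972 = -16.055016
y = (109.516·1894.911308 − -710.804339·41.742) / 9481.156972 = 25.017358

x=-16.055 y=25.017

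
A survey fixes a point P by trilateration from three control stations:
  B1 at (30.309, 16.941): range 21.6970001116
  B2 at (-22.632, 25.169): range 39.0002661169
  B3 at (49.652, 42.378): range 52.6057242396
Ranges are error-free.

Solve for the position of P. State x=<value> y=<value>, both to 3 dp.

eq1: (x − 30.309)² + (y − 16.941)² = 21.6970001116²
eq2: (x + 22.632)² + (y − 25.169)² = 39.0002661169²
eq3: (x − 49.652)² + (y − 42.378)² = 52.6057242396²
eq2−eq1, eq2−eq3 (x²,y² cancel):
  105.882·x − 16.456·y = 1110.207920
  144.568·x + 34.418·y = 1869.188537
det = 105.882·34.418 − -16.456·144.568 = 6023.257684
x = (1110.207920·34.418 − -16.456·1869.188537) / 6023.257684 = 11.450698
y = (105.882·1869.188537 − 1110.207920·144.568) / 6023.257684 = 6.211403

x=11.451 y=6.211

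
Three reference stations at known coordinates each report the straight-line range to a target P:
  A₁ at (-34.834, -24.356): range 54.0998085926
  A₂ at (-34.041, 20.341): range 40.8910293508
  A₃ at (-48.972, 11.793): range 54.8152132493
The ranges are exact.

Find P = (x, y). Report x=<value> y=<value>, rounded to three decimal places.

eq1: (x + 34.834)² + (y + 24.356)² = 54.0998085926²
eq2: (x + 34.041)² + (y − 20.341)² = 40.8910293508²
eq3: (x + 48.972)² + (y − 11.793)² = 54.8152132493²
eq3−eq2, eq3−eq1 (x²,y² cancel):
  29.862·x + 17.096·y = 367.845651
  28.276·x − 72.298·y = -652.791027
det = 29.862·-72.298 − 17.096·28.276 = -2642.369372
x = (367.845651·-72.298 − 17.096·-652.791027) / -2642.369372 = 5.841117
y = (29.862·-652.791027 − 367.845651·28.276) / -2642.369372 = 11.313653

x=5.841 y=11.314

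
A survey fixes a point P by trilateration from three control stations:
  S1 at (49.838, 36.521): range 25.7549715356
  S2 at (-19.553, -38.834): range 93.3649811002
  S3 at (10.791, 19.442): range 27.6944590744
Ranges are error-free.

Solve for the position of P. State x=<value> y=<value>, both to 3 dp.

x=24.972 y=43.230

eq1: (x − 49.838)² + (y − 36.521)² = 25.7549715356²
eq2: (x + 19.553)² + (y + 38.834)² = 93.3649811002²
eq3: (x − 10.791)² + (y − 19.442)² = 27.6944590744²
eq3−eq1, eq3−eq2 (x²,y² cancel):
  78.094·x + 34.158·y = 3426.837145
  -60.688·x − 116.552·y = -6554.074312
det = 78.094·-116.552 − 34.158·-60.688 = -7029.031184
x = (3426.837145·-116.552 − 34.158·-6554.074312) / -7029.031184 = 24.972240
y = (78.094·-6554.074312 − 3426.837145·-60.688) / -7029.031184 = 43.230138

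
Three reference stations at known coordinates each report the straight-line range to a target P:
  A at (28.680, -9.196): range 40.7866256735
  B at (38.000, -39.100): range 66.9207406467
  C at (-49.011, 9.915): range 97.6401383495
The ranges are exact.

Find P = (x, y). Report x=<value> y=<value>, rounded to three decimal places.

eq1: (x − 28.680)² + (y + 9.196)² = 40.7866256735²
eq2: (x − 38.000)² + (y + 39.100)² = 66.9207406467²
eq3: (x + 49.011)² + (y − 9.915)² = 97.6401383495²
eq1−eq3, eq1−eq2 (x²,y² cancel):
  -155.382·x + 38.222·y = -6276.771253
  18.640·x − 59.808·y = -749.135511
det = -155.382·-59.808 − 38.222·18.640 = 8580.628576
x = (-6276.771253·-59.808 − 38.222·-749.135511) / 8580.628576 = 47.086829
y = (-155.382·-749.135511 − -6276.771253·18.640) / 8580.628576 = 27.200943

x=47.087 y=27.201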